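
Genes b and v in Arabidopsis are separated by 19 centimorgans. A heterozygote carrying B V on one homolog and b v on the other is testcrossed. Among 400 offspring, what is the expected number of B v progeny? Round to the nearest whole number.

A map distance of 19 centimorgans corresponds to a recombination frequency of 0.190.
The F1 is B V / b v, so B v is a recombinant gamete class with expected frequency r/2 = 0.190/2 = 0.0950.
Expected number = 0.0950 × 400 = 38.00 ≈ 38.

38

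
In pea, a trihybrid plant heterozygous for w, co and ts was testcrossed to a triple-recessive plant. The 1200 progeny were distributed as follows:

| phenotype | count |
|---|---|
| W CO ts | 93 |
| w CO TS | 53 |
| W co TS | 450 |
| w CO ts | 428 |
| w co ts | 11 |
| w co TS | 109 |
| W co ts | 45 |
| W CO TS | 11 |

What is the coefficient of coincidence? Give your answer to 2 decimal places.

The two most frequent reciprocal classes, w CO ts and W co TS, are the parental types, so the F1 was w CO ts / W co TS.
The two rarest classes, w co ts and W CO TS, are the double crossovers. Comparing them with the parentals, only the co allele has switched, so co is the middle locus and the order is ts – co – w.
ts–co: (98 + 22)/1200 = 0.1000; co–w: (202 + 22)/1200 = 0.1867.
Expected DCO frequency = 0.1000 × 0.1867 ≈ 0.01867; observed = 22/1200 ≈ 0.01833.
Coefficient of coincidence = 0.01833/0.01867 ≈ 0.98.

0.98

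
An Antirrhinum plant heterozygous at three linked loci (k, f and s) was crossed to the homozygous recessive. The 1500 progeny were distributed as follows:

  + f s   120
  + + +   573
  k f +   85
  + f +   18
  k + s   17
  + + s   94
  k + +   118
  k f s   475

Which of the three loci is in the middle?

The two most frequent reciprocal classes, + + + and k f s, are the parental types, so the F1 was + + + / k f s.
The two rarest classes, + f + and k + s, are the double crossovers. Comparing them with the parentals, only the f allele has switched, so f is the middle locus and the order is s – f – k.

f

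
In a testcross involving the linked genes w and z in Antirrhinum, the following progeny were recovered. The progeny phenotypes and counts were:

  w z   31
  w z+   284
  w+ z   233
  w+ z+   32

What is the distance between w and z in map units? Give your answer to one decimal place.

The two most frequent classes, w+ z (233) and w z+ (284), are the parental types, so the F1 was w+ z / w z+.
The recombinant classes are w+ z+ and w z: 32 + 31 = 63.
Recombination frequency = 63/580 = 0.1086 ≈ 10.9%, i.e. 10.9 map units.

10.9 map units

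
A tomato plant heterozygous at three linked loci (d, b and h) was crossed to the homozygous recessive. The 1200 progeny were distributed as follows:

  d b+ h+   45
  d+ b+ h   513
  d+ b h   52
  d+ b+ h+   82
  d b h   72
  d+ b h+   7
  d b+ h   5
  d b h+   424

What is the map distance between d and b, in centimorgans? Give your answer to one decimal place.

The two most frequent reciprocal classes, d+ b+ h and d b h+, are the parental types, so the F1 was d+ b+ h / d b h+.
The two rarest classes, d b+ h and d+ b h+, are the double crossovers. Comparing them with the parentals, only the d allele has switched, so d is the middle locus and the order is h – d – b.
Crossovers in the d–b interval produce the single-crossover classes d+ b h and d b+ h+ (52 + 45 = 97) plus the double crossovers (12).
RF(d–b) = (97 + 12) / 1200 = 109/1200 = 0.0908 → 9.1 centimorgans.

9.1 centimorgans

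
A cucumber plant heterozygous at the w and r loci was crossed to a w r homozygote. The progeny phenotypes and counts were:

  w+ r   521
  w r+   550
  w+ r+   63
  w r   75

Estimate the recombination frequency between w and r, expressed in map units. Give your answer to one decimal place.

The two most frequent classes, w+ r (521) and w r+ (550), are the parental types, so the F1 was w+ r / w r+.
The recombinant classes are w+ r+ and w r: 63 + 75 = 138.
Recombination frequency = 138/1209 = 0.1141 ≈ 11.4%, i.e. 11.4 map units.

11.4 map units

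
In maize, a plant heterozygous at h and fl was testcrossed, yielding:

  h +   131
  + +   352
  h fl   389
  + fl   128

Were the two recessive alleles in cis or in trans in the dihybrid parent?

cis

The two most frequent classes are + + (352) and h fl (389); these are the parental (non-recombinant) types.
So the F1 carried + + on one chromosome and h fl on the other — the recessive alleles are on the same chromosome (cis / coupling).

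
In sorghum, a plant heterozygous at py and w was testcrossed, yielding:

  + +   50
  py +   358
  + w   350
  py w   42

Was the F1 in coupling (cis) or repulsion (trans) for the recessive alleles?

trans

The two most frequent classes are + w (350) and py + (358); these are the parental (non-recombinant) types.
So the F1 carried + w on one chromosome and py + on the other — the recessive alleles are on opposite chromosomes (trans / repulsion).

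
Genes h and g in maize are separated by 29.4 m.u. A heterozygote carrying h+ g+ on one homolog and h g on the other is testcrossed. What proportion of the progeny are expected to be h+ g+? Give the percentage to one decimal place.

35.3%

A map distance of 29.4 m.u. corresponds to a recombination frequency of 0.294.
The F1 is h+ g+ / h g, so h+ g+ is a parental gamete class with expected frequency (1 − r)/2 = 0.706/2 = 0.3530.
That is 0.3530 = 35.3% of the progeny.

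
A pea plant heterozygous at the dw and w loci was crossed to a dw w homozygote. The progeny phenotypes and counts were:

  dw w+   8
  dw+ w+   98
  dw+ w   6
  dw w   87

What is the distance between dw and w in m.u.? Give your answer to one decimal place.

7.0 m.u.

The two most frequent classes, dw+ w+ (98) and dw w (87), are the parental types, so the F1 was dw+ w+ / dw w.
The recombinant classes are dw+ w and dw w+: 6 + 8 = 14.
Recombination frequency = 14/199 = 0.0704 ≈ 7.0%, i.e. 7.0 m.u.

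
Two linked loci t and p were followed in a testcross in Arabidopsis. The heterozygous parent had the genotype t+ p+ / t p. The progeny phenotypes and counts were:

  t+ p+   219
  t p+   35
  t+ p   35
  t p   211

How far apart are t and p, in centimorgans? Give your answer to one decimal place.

14.0 centimorgans

The recombinant classes are t+ p and t p+: 35 + 35 = 70.
Recombination frequency = 70/500 = 0.1400 ≈ 14.0%, i.e. 14.0 centimorgans.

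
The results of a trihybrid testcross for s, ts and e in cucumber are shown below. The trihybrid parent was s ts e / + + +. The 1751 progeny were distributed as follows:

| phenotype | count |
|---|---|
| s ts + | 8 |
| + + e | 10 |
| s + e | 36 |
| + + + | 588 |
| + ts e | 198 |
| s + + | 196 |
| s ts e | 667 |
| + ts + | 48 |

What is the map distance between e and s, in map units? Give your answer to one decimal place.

23.5 map units

The two rarest classes, s ts + and + + e, are the double crossovers. Comparing them with the parentals, only the e allele has switched, so e is the middle locus and the order is ts – e – s.
Crossovers in the e–s interval produce the single-crossover classes + ts e and s + + (198 + 196 = 394) plus the double crossovers (18).
RF(e–s) = (394 + 18) / 1751 = 412/1751 = 0.2353 → 23.5 map units.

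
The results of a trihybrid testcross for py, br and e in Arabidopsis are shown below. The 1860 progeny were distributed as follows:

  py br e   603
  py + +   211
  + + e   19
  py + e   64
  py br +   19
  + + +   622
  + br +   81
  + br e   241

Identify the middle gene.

The two most frequent reciprocal classes, py br e and + + +, are the parental types, so the F1 was py br e / + + +.
The two rarest classes, py br + and + + e, are the double crossovers. Comparing them with the parentals, only the e allele has switched, so e is the middle locus and the order is br – e – py.

e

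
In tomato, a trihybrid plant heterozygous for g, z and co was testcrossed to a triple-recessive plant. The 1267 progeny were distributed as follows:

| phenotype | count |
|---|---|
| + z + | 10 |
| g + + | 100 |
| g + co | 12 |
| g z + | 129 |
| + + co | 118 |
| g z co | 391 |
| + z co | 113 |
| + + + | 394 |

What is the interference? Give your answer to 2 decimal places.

The two most frequent reciprocal classes, + + + and g z co, are the parental types, so the F1 was + + + / g z co.
The two rarest classes, + z + and g + co, are the double crossovers. Comparing them with the parentals, only the z allele has switched, so z is the middle locus and the order is co – z – g.
co–z: (247 + 22)/1267 = 0.2123; z–g: (213 + 22)/1267 = 0.1855.
Expected DCO frequency = 0.2123 × 0.1855 ≈ 0.03938; observed = 22/1267 ≈ 0.01736.
Coefficient of coincidence = 0.01736/0.03938 ≈ 0.44; interference = 1 − 0.44 = 0.56.

0.56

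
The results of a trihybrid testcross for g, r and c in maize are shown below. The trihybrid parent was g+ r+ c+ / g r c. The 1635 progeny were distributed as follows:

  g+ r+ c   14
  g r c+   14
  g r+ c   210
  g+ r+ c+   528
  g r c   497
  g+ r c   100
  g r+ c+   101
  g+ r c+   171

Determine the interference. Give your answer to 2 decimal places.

0.51

The two rarest classes, g+ r+ c and g r c+, are the double crossovers. Comparing them with the parentals, only the c allele has switched, so c is the middle locus and the order is g – c – r.
g–c: (201 + 28)/1635 = 0.1401; c–r: (381 + 28)/1635 = 0.2502.
Expected DCO frequency = 0.1401 × 0.2502 ≈ 0.03505; observed = 28/1635 ≈ 0.01713.
Coefficient of coincidence = 0.01713/0.03505 ≈ 0.49; interference = 1 − 0.49 = 0.51.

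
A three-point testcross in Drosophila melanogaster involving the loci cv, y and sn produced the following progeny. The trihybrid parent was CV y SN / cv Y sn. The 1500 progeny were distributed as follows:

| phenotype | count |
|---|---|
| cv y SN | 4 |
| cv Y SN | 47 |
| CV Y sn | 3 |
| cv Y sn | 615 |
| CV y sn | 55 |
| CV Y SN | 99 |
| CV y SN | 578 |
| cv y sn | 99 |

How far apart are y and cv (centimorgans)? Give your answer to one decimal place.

The two rarest classes, cv y SN and CV Y sn, are the double crossovers. Comparing them with the parentals, only the cv allele has switched, so cv is the middle locus and the order is sn – cv – y.
Crossovers in the cv–y interval produce the single-crossover classes CV Y SN and cv y sn (99 + 99 = 198) plus the double crossovers (7).
RF(cv–y) = (198 + 7) / 1500 = 205/1500 = 0.1367 → 13.7 centimorgans.

13.7 centimorgans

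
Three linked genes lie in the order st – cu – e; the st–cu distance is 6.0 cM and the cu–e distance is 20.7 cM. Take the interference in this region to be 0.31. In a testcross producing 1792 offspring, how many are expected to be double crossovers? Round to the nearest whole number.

15

Map distances give recombination frequencies of 0.060 and 0.207 for the two intervals.
With interference 0.31 (so coincidence = 0.69), expected double-crossover frequency = 0.060 × 0.207 × 0.69 = 0.00857.
Expected number = 0.00857 × 1792 = 15.36 ≈ 15.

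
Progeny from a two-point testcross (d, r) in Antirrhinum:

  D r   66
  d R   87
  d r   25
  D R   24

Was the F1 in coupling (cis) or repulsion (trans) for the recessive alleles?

trans

The two most frequent classes are D r (66) and d R (87); these are the parental (non-recombinant) types.
So the F1 carried D r on one chromosome and d R on the other — the recessive alleles are on opposite chromosomes (trans / repulsion).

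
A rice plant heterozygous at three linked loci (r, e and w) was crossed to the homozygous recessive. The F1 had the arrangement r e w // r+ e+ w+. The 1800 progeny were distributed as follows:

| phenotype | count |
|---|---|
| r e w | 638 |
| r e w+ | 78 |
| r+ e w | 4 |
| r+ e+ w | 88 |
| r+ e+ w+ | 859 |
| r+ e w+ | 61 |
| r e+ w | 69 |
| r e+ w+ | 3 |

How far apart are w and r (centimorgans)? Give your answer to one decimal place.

The two rarest classes, r+ e w and r e+ w+, are the double crossovers. Comparing them with the parentals, only the r allele has switched, so r is the middle locus and the order is w – r – e.
Crossovers in the w–r interval produce the single-crossover classes r e w+ and r+ e+ w (78 + 88 = 166) plus the double crossovers (7).
RF(w–r) = (166 + 7) / 1800 = 173/1800 = 0.0961 → 9.6 centimorgans.

9.6 centimorgans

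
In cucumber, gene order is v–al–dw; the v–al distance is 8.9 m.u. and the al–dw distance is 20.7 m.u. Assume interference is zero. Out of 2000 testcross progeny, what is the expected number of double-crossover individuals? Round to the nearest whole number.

Map distances give recombination frequencies of 0.089 and 0.207 for the two intervals.
With no interference, expected double-crossover frequency = 0.089 × 0.207 = 0.01842.
Expected number = 0.01842 × 2000 = 36.85 ≈ 37.

37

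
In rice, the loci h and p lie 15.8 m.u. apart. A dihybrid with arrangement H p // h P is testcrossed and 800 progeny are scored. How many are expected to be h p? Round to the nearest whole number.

63

A map distance of 15.8 m.u. corresponds to a recombination frequency of 0.158.
The F1 is H p / h P, so h p is a recombinant gamete class with expected frequency r/2 = 0.158/2 = 0.0790.
Expected number = 0.0790 × 800 = 63.20 ≈ 63.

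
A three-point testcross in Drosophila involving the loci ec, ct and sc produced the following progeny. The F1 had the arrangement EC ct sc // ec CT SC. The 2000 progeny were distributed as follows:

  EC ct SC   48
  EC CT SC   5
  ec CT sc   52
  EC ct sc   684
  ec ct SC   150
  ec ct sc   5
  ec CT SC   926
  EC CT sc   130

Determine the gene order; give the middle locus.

The two rarest classes, ec ct sc and EC CT SC, are the double crossovers. Comparing them with the parentals, only the ec allele has switched, so ec is the middle locus and the order is ct – ec – sc.

ec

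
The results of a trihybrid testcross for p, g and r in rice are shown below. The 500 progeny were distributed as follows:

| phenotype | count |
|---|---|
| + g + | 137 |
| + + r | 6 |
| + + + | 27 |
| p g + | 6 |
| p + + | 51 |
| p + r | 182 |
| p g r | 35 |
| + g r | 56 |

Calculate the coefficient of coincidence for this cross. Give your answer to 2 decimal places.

0.68

The two most frequent reciprocal classes, p + r and + g +, are the parental types, so the F1 was p + r / + g +.
The two rarest classes, + + r and p g +, are the double crossovers. Comparing them with the parentals, only the p allele has switched, so p is the middle locus and the order is r – p – g.
r–p: (107 + 12)/500 = 0.2380; p–g: (62 + 12)/500 = 0.1480.
Expected DCO frequency = 0.2380 × 0.1480 ≈ 0.03522; observed = 12/500 ≈ 0.02400.
Coefficient of coincidence = 0.02400/0.03522 ≈ 0.68.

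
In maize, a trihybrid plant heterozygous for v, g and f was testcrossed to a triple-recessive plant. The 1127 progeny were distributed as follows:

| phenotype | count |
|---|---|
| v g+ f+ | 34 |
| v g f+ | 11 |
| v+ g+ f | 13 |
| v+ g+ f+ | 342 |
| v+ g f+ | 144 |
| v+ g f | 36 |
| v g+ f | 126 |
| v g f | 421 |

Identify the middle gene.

The two most frequent reciprocal classes, v g f and v+ g+ f+, are the parental types, so the F1 was v g f / v+ g+ f+.
The two rarest classes, v g f+ and v+ g+ f, are the double crossovers. Comparing them with the parentals, only the f allele has switched, so f is the middle locus and the order is g – f – v.

f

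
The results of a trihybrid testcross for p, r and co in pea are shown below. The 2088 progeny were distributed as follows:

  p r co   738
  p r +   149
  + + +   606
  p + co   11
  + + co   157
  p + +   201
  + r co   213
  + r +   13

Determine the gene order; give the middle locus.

r

The two most frequent reciprocal classes, + + + and p r co, are the parental types, so the F1 was + + + / p r co.
The two rarest classes, + r + and p + co, are the double crossovers. Comparing them with the parentals, only the r allele has switched, so r is the middle locus and the order is co – r – p.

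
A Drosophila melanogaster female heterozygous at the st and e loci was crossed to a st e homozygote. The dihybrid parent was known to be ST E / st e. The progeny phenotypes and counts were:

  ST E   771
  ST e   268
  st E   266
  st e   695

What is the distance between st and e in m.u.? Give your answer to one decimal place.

26.7 m.u.

The recombinant classes are ST e and st E: 268 + 266 = 534.
Recombination frequency = 534/2000 = 0.2670 ≈ 26.7%, i.e. 26.7 m.u.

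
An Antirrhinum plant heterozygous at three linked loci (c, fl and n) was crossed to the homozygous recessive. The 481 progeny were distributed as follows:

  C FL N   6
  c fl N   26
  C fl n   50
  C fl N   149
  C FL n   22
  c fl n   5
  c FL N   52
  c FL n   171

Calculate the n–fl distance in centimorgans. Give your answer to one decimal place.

The two most frequent reciprocal classes, C fl N and c FL n, are the parental types, so the F1 was C fl N / c FL n.
The two rarest classes, C FL N and c fl n, are the double crossovers. Comparing them with the parentals, only the fl allele has switched, so fl is the middle locus and the order is c – fl – n.
Crossovers in the fl–n interval produce the single-crossover classes C fl n and c FL N (50 + 52 = 102) plus the double crossovers (11).
RF(fl–n) = (102 + 11) / 481 = 113/481 = 0.2349 → 23.5 centimorgans.

23.5 centimorgans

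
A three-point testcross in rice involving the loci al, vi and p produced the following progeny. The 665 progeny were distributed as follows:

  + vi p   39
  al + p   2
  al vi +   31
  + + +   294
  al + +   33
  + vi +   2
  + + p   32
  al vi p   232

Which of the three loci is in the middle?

vi

The two most frequent reciprocal classes, + + + and al vi p, are the parental types, so the F1 was + + + / al vi p.
The two rarest classes, + vi + and al + p, are the double crossovers. Comparing them with the parentals, only the vi allele has switched, so vi is the middle locus and the order is al – vi – p.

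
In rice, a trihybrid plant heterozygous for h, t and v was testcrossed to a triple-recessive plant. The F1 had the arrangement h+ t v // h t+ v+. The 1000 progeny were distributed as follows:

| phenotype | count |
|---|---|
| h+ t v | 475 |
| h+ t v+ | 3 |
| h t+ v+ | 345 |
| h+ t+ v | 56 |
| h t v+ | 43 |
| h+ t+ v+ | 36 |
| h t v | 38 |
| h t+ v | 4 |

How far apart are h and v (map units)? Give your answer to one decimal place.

8.1 map units

The two rarest classes, h+ t v+ and h t+ v, are the double crossovers. Comparing them with the parentals, only the v allele has switched, so v is the middle locus and the order is t – v – h.
Crossovers in the v–h interval produce the single-crossover classes h t v and h+ t+ v+ (38 + 36 = 74) plus the double crossovers (7).
RF(v–h) = (74 + 7) / 1000 = 81/1000 = 0.0810 → 8.1 map units.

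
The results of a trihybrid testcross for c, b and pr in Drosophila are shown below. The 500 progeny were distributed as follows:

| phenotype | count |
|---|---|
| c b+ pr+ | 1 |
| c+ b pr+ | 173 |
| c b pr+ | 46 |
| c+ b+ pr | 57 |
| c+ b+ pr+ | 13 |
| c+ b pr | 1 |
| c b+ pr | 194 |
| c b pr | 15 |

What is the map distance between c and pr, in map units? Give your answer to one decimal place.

The two most frequent reciprocal classes, c+ b pr+ and c b+ pr, are the parental types, so the F1 was c+ b pr+ / c b+ pr.
The two rarest classes, c+ b pr and c b+ pr+, are the double crossovers. Comparing them with the parentals, only the pr allele has switched, so pr is the middle locus and the order is b – pr – c.
Crossovers in the pr–c interval produce the single-crossover classes c b pr+ and c+ b+ pr (46 + 57 = 103) plus the double crossovers (2).
RF(pr–c) = (103 + 2) / 500 = 105/500 = 0.2100 → 21.0 map units.

21.0 map units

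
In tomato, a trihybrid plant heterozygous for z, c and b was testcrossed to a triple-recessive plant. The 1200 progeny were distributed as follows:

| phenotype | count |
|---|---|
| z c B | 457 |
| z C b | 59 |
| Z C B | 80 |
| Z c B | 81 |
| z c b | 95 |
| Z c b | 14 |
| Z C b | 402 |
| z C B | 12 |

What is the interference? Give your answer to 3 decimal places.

0.065

The two most frequent reciprocal classes, Z C b and z c B, are the parental types, so the F1 was Z C b / z c B.
The two rarest classes, Z c b and z C B, are the double crossovers. Comparing them with the parentals, only the c allele has switched, so c is the middle locus and the order is z – c – b.
z–c: (140 + 26)/1200 = 0.1383; c–b: (175 + 26)/1200 = 0.1675.
Expected DCO frequency = 0.1383 × 0.1675 ≈ 0.02317; observed = 26/1200 ≈ 0.02167.
Coefficient of coincidence = 0.02167/0.02317 ≈ 0.935; interference = 1 − 0.935 = 0.065.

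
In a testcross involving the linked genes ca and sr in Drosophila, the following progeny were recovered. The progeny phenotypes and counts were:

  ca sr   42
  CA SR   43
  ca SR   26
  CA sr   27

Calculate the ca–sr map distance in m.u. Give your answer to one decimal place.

The two most frequent classes, CA SR (43) and ca sr (42), are the parental types, so the F1 was CA SR / ca sr.
The recombinant classes are CA sr and ca SR: 27 + 26 = 53.
Recombination frequency = 53/138 = 0.3841 ≈ 38.4%, i.e. 38.4 m.u.

38.4 m.u.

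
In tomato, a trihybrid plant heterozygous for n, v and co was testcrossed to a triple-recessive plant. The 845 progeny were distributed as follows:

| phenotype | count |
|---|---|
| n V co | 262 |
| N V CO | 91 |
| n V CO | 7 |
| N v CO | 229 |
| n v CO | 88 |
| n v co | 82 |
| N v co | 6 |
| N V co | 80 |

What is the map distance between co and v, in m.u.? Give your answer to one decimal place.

22.0 m.u.

The two most frequent reciprocal classes, N v CO and n V co, are the parental types, so the F1 was N v CO / n V co.
The two rarest classes, N v co and n V CO, are the double crossovers. Comparing them with the parentals, only the co allele has switched, so co is the middle locus and the order is v – co – n.
Crossovers in the v–co interval produce the single-crossover classes N V CO and n v co (91 + 82 = 173) plus the double crossovers (13).
RF(v–co) = (173 + 13) / 845 = 186/845 = 0.2201 → 22.0 m.u.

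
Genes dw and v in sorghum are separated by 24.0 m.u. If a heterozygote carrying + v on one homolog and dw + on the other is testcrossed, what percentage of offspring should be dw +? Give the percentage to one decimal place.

38.0%

A map distance of 24.0 m.u. corresponds to a recombination frequency of 0.240.
The F1 is + v / dw +, so dw + is a parental gamete class with expected frequency (1 − r)/2 = 0.760/2 = 0.3800.
That is 0.3800 = 38.0% of the progeny.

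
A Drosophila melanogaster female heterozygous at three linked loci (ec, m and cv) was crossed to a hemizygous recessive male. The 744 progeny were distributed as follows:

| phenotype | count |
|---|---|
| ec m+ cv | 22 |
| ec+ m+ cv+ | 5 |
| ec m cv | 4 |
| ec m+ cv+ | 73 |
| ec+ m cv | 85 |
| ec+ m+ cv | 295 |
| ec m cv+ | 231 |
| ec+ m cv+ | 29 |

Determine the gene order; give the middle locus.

The two most frequent reciprocal classes, ec m cv+ and ec+ m+ cv, are the parental types, so the F1 was ec m cv+ / ec+ m+ cv.
The two rarest classes, ec m cv and ec+ m+ cv+, are the double crossovers. Comparing them with the parentals, only the cv allele has switched, so cv is the middle locus and the order is ec – cv – m.

cv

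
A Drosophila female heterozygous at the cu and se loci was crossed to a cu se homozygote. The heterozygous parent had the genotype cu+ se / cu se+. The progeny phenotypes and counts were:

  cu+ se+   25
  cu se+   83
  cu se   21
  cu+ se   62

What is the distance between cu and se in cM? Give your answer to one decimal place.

The recombinant classes are cu+ se+ and cu se: 25 + 21 = 46.
Recombination frequency = 46/191 = 0.2408 ≈ 24.1%, i.e. 24.1 cM.

24.1 cM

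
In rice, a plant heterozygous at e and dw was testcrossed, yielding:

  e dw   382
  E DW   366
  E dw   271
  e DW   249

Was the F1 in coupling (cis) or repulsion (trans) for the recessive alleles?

The two most frequent classes are E DW (366) and e dw (382); these are the parental (non-recombinant) types.
So the F1 carried E DW on one chromosome and e dw on the other — the recessive alleles are on the same chromosome (cis / coupling).

cis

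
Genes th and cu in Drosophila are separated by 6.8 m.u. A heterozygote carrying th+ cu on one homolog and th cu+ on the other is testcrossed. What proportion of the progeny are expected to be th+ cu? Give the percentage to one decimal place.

A map distance of 6.8 m.u. corresponds to a recombination frequency of 0.068.
The F1 is th+ cu / th cu+, so th+ cu is a parental gamete class with expected frequency (1 − r)/2 = 0.932/2 = 0.4660.
That is 0.4660 = 46.6% of the progeny.

46.6%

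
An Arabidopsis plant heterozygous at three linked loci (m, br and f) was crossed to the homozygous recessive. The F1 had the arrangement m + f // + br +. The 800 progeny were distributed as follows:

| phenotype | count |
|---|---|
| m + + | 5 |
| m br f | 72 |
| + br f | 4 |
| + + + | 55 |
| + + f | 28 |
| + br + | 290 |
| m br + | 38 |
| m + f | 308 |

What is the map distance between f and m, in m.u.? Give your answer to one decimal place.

9.4 m.u.

The two rarest classes, m + + and + br f, are the double crossovers. Comparing them with the parentals, only the f allele has switched, so f is the middle locus and the order is br – f – m.
Crossovers in the f–m interval produce the single-crossover classes + + f and m br + (28 + 38 = 66) plus the double crossovers (9).
RF(f–m) = (66 + 9) / 800 = 75/800 = 0.0938 → 9.4 m.u.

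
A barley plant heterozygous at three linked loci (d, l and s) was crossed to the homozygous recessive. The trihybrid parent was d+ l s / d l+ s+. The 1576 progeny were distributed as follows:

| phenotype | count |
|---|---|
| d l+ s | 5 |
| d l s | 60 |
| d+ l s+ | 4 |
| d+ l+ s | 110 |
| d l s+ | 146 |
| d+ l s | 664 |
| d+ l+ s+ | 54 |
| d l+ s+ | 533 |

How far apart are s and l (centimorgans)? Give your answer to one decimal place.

16.8 centimorgans

The two rarest classes, d+ l s+ and d l+ s, are the double crossovers. Comparing them with the parentals, only the s allele has switched, so s is the middle locus and the order is l – s – d.
Crossovers in the l–s interval produce the single-crossover classes d+ l+ s and d l s+ (110 + 146 = 256) plus the double crossovers (9).
RF(l–s) = (256 + 9) / 1576 = 265/1576 = 0.1681 → 16.8 centimorgans.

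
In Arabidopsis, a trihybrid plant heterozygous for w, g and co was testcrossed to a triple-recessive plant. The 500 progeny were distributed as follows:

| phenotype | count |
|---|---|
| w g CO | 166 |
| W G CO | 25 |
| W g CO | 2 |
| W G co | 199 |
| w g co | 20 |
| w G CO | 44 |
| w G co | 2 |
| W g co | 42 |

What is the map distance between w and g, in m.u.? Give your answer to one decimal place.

18.0 m.u.

The two most frequent reciprocal classes, w g CO and W G co, are the parental types, so the F1 was w g CO / W G co.
The two rarest classes, W g CO and w G co, are the double crossovers. Comparing them with the parentals, only the w allele has switched, so w is the middle locus and the order is g – w – co.
Crossovers in the g–w interval produce the single-crossover classes w G CO and W g co (44 + 42 = 86) plus the double crossovers (4).
RF(g–w) = (86 + 4) / 500 = 90/500 = 0.1800 → 18.0 m.u.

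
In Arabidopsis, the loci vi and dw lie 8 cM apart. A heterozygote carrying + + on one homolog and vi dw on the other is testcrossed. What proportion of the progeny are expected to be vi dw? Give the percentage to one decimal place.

A map distance of 8 cM corresponds to a recombination frequency of 0.080.
The F1 is + + / vi dw, so vi dw is a parental gamete class with expected frequency (1 − r)/2 = 0.920/2 = 0.4600.
That is 0.4600 = 46.0% of the progeny.

46.0%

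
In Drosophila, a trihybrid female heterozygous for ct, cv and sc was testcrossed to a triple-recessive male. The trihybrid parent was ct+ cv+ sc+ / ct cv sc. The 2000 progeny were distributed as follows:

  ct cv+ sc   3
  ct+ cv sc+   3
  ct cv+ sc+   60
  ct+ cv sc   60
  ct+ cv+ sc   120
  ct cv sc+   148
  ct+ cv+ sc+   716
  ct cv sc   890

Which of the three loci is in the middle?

cv

The two rarest classes, ct+ cv sc+ and ct cv+ sc, are the double crossovers. Comparing them with the parentals, only the cv allele has switched, so cv is the middle locus and the order is sc – cv – ct.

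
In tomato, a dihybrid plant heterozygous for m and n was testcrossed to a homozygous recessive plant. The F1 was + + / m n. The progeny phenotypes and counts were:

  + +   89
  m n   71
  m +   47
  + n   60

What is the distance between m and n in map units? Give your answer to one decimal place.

The recombinant classes are + n and m +: 60 + 47 = 107.
Recombination frequency = 107/267 = 0.4007 ≈ 40.1%, i.e. 40.1 map units.

40.1 map units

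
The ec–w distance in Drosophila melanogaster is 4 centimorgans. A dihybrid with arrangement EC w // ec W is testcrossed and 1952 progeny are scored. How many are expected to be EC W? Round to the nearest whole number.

A map distance of 4 centimorgans corresponds to a recombination frequency of 0.040.
The F1 is EC w / ec W, so EC W is a recombinant gamete class with expected frequency r/2 = 0.040/2 = 0.0200.
Expected number = 0.0200 × 1952 = 39.04 ≈ 39.

39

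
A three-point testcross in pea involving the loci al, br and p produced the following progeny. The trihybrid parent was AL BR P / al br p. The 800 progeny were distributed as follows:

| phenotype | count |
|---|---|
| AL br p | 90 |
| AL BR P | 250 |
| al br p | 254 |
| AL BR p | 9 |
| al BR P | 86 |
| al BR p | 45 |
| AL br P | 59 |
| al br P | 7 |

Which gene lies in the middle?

p

The two rarest classes, AL BR p and al br P, are the double crossovers. Comparing them with the parentals, only the p allele has switched, so p is the middle locus and the order is br – p – al.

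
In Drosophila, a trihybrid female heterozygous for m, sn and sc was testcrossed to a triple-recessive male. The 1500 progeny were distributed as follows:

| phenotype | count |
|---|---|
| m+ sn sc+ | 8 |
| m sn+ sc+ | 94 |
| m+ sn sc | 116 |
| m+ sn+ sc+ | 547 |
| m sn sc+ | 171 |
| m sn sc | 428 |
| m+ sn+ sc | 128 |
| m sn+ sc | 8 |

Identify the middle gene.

The two most frequent reciprocal classes, m sn sc and m+ sn+ sc+, are the parental types, so the F1 was m sn sc / m+ sn+ sc+.
The two rarest classes, m sn+ sc and m+ sn sc+, are the double crossovers. Comparing them with the parentals, only the sn allele has switched, so sn is the middle locus and the order is sc – sn – m.

sn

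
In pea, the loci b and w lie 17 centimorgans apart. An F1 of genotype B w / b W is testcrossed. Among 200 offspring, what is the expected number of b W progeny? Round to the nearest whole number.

A map distance of 17 centimorgans corresponds to a recombination frequency of 0.170.
The F1 is B w / b W, so b W is a parental gamete class with expected frequency (1 − r)/2 = 0.830/2 = 0.4150.
Expected number = 0.4150 × 200 = 83.00 ≈ 83.

83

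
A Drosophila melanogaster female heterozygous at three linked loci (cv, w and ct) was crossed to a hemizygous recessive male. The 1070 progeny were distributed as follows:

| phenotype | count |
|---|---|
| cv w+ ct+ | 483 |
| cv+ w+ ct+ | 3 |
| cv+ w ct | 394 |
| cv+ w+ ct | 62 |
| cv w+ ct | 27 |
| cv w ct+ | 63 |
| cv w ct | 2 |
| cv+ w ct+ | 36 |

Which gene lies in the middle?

The two most frequent reciprocal classes, cv+ w ct and cv w+ ct+, are the parental types, so the F1 was cv+ w ct / cv w+ ct+.
The two rarest classes, cv w ct and cv+ w+ ct+, are the double crossovers. Comparing them with the parentals, only the cv allele has switched, so cv is the middle locus and the order is ct – cv – w.

cv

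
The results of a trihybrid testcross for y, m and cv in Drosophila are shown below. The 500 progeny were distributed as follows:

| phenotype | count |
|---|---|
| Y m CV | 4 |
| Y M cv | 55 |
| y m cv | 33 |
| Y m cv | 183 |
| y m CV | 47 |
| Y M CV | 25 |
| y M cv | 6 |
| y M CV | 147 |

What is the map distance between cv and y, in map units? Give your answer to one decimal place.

13.6 map units

The two most frequent reciprocal classes, Y m cv and y M CV, are the parental types, so the F1 was Y m cv / y M CV.
The two rarest classes, Y m CV and y M cv, are the double crossovers. Comparing them with the parentals, only the cv allele has switched, so cv is the middle locus and the order is y – cv – m.
Crossovers in the y–cv interval produce the single-crossover classes y m cv and Y M CV (33 + 25 = 58) plus the double crossovers (10).
RF(y–cv) = (58 + 10) / 500 = 68/500 = 0.1360 → 13.6 map units.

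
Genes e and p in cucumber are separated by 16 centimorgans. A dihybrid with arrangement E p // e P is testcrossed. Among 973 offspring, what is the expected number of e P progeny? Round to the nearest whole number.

409

A map distance of 16 centimorgans corresponds to a recombination frequency of 0.160.
The F1 is E p / e P, so e P is a parental gamete class with expected frequency (1 − r)/2 = 0.840/2 = 0.4200.
Expected number = 0.4200 × 973 = 408.66 ≈ 409.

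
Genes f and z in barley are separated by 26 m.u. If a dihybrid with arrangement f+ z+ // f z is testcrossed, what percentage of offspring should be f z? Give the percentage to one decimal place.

A map distance of 26 m.u. corresponds to a recombination frequency of 0.260.
The F1 is f+ z+ / f z, so f z is a parental gamete class with expected frequency (1 − r)/2 = 0.740/2 = 0.3700.
That is 0.3700 = 37.0% of the progeny.

37.0%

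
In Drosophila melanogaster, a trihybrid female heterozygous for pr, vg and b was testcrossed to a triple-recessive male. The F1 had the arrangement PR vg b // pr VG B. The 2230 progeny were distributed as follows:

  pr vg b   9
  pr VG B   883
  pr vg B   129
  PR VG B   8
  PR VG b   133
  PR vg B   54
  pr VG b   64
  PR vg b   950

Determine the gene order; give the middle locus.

The two rarest classes, pr vg b and PR VG B, are the double crossovers. Comparing them with the parentals, only the pr allele has switched, so pr is the middle locus and the order is b – pr – vg.

pr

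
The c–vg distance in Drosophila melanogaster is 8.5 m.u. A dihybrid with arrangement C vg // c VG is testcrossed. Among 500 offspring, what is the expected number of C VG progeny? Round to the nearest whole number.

A map distance of 8.5 m.u. corresponds to a recombination frequency of 0.085.
The F1 is C vg / c VG, so C VG is a recombinant gamete class with expected frequency r/2 = 0.085/2 = 0.0425.
Expected number = 0.0425 × 500 = 21.25 ≈ 21.

21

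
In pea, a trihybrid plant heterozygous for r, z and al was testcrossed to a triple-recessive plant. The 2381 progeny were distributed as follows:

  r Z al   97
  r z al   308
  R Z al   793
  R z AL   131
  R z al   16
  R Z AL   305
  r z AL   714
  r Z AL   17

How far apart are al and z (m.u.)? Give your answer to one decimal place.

27.1 m.u.

The two most frequent reciprocal classes, R Z al and r z AL, are the parental types, so the F1 was R Z al / r z AL.
The two rarest classes, R z al and r Z AL, are the double crossovers. Comparing them with the parentals, only the z allele has switched, so z is the middle locus and the order is r – z – al.
Crossovers in the z–al interval produce the single-crossover classes R Z AL and r z al (305 + 308 = 613) plus the double crossovers (33).
RF(z–al) = (613 + 33) / 2381 = 646/2381 = 0.2713 → 27.1 m.u.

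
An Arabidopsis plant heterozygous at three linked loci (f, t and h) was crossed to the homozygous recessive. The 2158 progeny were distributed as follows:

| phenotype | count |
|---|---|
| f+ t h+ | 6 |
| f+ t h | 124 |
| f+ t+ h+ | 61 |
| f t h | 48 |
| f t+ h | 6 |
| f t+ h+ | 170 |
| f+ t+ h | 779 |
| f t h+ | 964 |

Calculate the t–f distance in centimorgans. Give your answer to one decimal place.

The two most frequent reciprocal classes, f t h+ and f+ t+ h, are the parental types, so the F1 was f t h+ / f+ t+ h.
The two rarest classes, f+ t h+ and f t+ h, are the double crossovers. Comparing them with the parentals, only the f allele has switched, so f is the middle locus and the order is t – f – h.
Crossovers in the t–f interval produce the single-crossover classes f t+ h+ and f+ t h (170 + 124 = 294) plus the double crossovers (12).
RF(t–f) = (294 + 12) / 2158 = 306/2158 = 0.1418 → 14.2 centimorgans.

14.2 centimorgans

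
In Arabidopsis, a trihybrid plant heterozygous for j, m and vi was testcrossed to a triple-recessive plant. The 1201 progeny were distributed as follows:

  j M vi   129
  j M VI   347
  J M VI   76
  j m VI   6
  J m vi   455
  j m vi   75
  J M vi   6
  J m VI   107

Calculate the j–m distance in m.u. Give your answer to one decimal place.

The two most frequent reciprocal classes, j M VI and J m vi, are the parental types, so the F1 was j M VI / J m vi.
The two rarest classes, j m VI and J M vi, are the double crossovers. Comparing them with the parentals, only the m allele has switched, so m is the middle locus and the order is vi – m – j.
Crossovers in the m–j interval produce the single-crossover classes J M VI and j m vi (76 + 75 = 151) plus the double crossovers (12).
RF(m–j) = (151 + 12) / 1201 = 163/1201 = 0.1357 → 13.6 m.u.

13.6 m.u.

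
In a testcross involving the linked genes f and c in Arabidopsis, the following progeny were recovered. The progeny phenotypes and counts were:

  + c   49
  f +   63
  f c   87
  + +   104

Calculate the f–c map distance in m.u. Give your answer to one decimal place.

The two most frequent classes, + + (104) and f c (87), are the parental types, so the F1 was + + / f c.
The recombinant classes are + c and f +: 49 + 63 = 112.
Recombination frequency = 112/303 = 0.3696 ≈ 37.0%, i.e. 37.0 m.u.

37.0 m.u.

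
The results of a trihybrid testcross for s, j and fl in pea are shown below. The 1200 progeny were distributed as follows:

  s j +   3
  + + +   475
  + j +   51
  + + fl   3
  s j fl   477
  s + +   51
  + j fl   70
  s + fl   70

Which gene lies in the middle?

The two most frequent reciprocal classes, s j fl and + + +, are the parental types, so the F1 was s j fl / + + +.
The two rarest classes, s j + and + + fl, are the double crossovers. Comparing them with the parentals, only the fl allele has switched, so fl is the middle locus and the order is j – fl – s.

fl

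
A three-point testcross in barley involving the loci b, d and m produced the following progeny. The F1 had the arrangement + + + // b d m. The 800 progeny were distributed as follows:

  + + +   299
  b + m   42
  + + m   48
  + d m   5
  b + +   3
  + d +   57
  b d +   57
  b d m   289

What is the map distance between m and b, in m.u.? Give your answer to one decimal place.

14.1 m.u.

The two rarest classes, b + + and + d m, are the double crossovers. Comparing them with the parentals, only the b allele has switched, so b is the middle locus and the order is m – b – d.
Crossovers in the m–b interval produce the single-crossover classes + + m and b d + (48 + 57 = 105) plus the double crossovers (8).
RF(m–b) = (105 + 8) / 800 = 113/800 = 0.1412 → 14.1 m.u.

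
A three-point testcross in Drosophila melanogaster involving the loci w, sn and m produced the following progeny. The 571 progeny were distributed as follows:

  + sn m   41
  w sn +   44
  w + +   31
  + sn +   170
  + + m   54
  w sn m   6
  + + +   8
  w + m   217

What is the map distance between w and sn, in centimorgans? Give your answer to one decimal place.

The two most frequent reciprocal classes, w + m and + sn +, are the parental types, so the F1 was w + m / + sn +.
The two rarest classes, w sn m and + + +, are the double crossovers. Comparing them with the parentals, only the sn allele has switched, so sn is the middle locus and the order is m – sn – w.
Crossovers in the sn–w interval produce the single-crossover classes + + m and w sn + (54 + 44 = 98) plus the double crossovers (14).
RF(sn–w) = (98 + 14) / 571 = 112/571 = 0.1961 → 19.6 centimorgans.

19.6 centimorgans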